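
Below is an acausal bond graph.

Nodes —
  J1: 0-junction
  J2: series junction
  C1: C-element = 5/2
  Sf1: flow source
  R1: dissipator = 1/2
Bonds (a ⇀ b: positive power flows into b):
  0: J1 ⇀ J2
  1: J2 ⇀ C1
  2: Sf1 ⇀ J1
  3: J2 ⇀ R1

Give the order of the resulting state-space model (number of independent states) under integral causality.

#2 →Sf1  (Sf1 (Sf) sets flow on bond)
#0 →J1  (only one effort-in slot at J1)
#1 →J2  (common-f at J2 fixed by 0)
#3 →J2  (J2: bond 0 brought flow, rest push out)

1  (C1 all integral)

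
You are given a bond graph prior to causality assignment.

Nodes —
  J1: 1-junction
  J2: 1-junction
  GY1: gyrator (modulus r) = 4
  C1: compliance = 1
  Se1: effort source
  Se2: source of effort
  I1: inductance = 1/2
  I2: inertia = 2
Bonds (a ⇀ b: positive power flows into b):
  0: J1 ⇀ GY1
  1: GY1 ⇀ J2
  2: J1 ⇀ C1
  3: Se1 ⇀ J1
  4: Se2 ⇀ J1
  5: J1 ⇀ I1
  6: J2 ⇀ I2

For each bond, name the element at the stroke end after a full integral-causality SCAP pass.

β3 stroke→J1  (Se1 fixes effort; stroke away)
β4 stroke→J1  (Se2: effort source, stroke at far end)
β2 stroke→J1  (C1 integral (e out))
β5 stroke→I1  (I1 integral (f out))
β0 stroke→J1  (common-f at J1 fixed by 5)
β1 stroke→J2  (GY GY1: same side as bond 0)
β6 stroke→I2  (closing 1-jn rule on J2)

bond 0 →J1
bond 1 →J2
bond 2 →J1
bond 3 →J1
bond 4 →J1
bond 5 →I1
bond 6 →I2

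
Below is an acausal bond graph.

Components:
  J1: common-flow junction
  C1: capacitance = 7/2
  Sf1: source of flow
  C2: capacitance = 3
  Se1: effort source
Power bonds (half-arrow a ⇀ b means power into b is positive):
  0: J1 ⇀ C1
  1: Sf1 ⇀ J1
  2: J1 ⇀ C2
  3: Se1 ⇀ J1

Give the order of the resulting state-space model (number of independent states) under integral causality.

b1 stroke at Sf1  (Sf1 fixes flow; stroke at Sf1)
b3 stroke at J1  (Se1: effort source, stroke at far end)
b0 stroke at J1  (common-f at J1 fixed by 1)
b2 stroke at J1  (common-f at J1 fixed by 1)

2  (C1, C2 all integral)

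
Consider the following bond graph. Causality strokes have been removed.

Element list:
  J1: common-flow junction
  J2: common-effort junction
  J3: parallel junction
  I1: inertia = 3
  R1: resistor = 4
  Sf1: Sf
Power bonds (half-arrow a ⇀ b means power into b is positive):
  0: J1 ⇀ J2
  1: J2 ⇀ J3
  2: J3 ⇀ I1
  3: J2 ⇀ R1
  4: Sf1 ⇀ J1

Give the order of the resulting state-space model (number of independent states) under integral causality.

1  (I1 all integral)

#4 stroke at Sf1  (Sf1 fixes flow; stroke at Sf1)
#0 stroke at J1  (J1 flow already set via bond 4)
#2 stroke at I1  (I1 outputs flow p/I1)
#1 stroke at J3  (closing 0-jn rule on J3)
#3 stroke at J2  (closing 0-jn rule on J2)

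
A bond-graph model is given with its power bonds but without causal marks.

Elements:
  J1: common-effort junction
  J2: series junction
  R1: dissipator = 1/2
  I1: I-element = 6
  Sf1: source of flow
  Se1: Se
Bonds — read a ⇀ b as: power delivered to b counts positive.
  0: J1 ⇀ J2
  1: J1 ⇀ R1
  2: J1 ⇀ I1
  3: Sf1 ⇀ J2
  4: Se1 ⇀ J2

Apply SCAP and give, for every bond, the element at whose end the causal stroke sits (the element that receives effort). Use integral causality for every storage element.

bond 0 |J2
bond 1 |J1
bond 2 |I1
bond 3 |Sf1
bond 4 |J2

b3 stroke→Sf1  (Sf1 (Sf) sets flow on bond)
b4 stroke→J2  (Se1 (Se) sets effort on bond)
b0 stroke→J2  (1-jn J2 has f-setter on 3)
b2 stroke→I1  (I1 outputs flow p/I1)
b1 stroke→J1  (J1 needs exactly one e-in)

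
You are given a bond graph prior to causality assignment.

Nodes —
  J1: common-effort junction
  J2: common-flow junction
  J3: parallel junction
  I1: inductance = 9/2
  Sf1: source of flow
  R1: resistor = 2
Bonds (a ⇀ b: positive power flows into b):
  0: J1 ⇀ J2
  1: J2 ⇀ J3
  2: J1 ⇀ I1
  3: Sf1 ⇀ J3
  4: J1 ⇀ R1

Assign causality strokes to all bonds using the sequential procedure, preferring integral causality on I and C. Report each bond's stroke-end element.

β0 stroke at J2
β1 stroke at J3
β2 stroke at I1
β3 stroke at Sf1
β4 stroke at J1

bond 3 |Sf1  (Sf1: flow source, stroke at near end)
bond 1 |J3  (J3: last free bond brings effort in)
bond 0 |J2  (common-f at J2 fixed by 1)
bond 2 |I1  (I1: I, integral causality)
bond 4 |J1  (closing 0-jn rule on J1)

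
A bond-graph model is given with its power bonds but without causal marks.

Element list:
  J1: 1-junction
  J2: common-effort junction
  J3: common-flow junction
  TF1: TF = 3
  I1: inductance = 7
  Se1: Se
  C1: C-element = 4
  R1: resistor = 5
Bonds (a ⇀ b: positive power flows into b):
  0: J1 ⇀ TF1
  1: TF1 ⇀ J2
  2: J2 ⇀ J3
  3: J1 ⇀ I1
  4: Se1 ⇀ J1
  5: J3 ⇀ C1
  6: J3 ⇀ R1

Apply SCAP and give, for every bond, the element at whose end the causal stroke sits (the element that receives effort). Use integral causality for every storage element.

#0 stroke at J1
#1 stroke at TF1
#2 stroke at J2
#3 stroke at I1
#4 stroke at J1
#5 stroke at J3
#6 stroke at J3

b4 |J1  (Se1: effort source, stroke at far end)
b3 |I1  (prefer integral on I1)
b0 |J1  (common-f at J1 fixed by 3)
b1 |TF1  (TF TF1: opposite of bond 0)
b2 |J2  (J2 needs exactly one e-in)
b5 |J3  (1-jn J3 has f-setter on 2)
b6 |J3  (J3 flow already set via bond 2)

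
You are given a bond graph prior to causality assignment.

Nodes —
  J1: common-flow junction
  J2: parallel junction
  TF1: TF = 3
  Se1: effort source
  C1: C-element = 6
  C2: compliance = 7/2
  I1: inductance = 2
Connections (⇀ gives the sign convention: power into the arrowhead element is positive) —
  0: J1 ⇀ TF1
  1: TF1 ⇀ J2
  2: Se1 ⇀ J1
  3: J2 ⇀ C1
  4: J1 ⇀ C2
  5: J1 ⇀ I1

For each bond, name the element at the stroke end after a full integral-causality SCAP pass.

b0 |J1
b1 |TF1
b2 |J1
b3 |J2
b4 |J1
b5 |I1

β2 →J1  (source Se1 imposes e)
β3 →J2  (prefer integral on C1)
β1 →TF1  (J2: bond 3 brought effort, rest push out)
β0 →J1  (TF1 one-in-one-out from 1)
β4 →J1  (C2 outputs effort q/C2)
β5 →I1  (closing 1-jn rule on J1)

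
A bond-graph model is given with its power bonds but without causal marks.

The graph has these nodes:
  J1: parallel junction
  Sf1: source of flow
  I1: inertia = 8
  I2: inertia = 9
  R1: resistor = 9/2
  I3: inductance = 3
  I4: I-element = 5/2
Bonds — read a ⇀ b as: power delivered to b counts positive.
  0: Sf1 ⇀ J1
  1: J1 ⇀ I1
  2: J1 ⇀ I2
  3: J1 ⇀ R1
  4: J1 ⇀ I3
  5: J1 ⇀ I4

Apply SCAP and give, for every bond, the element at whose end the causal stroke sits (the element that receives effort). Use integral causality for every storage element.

β0 |Sf1  (source Sf1 imposes f)
β1 |I1  (I1 outputs flow p/I1)
β2 |I2  (prefer integral on I2)
β4 |I3  (I3 outputs flow p/I3)
β5 |I4  (prefer integral on I4)
β3 |J1  (J1: last free bond brings effort in)

bond 0 stroke→Sf1
bond 1 stroke→I1
bond 2 stroke→I2
bond 3 stroke→J1
bond 4 stroke→I3
bond 5 stroke→I4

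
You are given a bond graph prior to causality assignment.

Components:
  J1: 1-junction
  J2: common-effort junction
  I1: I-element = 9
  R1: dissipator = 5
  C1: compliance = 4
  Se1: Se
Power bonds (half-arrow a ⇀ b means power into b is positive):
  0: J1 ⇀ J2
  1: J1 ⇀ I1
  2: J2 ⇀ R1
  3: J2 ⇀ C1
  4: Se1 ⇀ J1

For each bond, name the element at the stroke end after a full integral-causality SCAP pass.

β4 |J1  (Se1 fixes effort; stroke away)
β1 |I1  (I1 integral (f out))
β0 |J1  (J1 flow already set via bond 1)
β3 |J2  (prefer integral on C1)
β2 |R1  (J2 effort already set via bond 3)

bond 0 stroke→J1
bond 1 stroke→I1
bond 2 stroke→R1
bond 3 stroke→J2
bond 4 stroke→J1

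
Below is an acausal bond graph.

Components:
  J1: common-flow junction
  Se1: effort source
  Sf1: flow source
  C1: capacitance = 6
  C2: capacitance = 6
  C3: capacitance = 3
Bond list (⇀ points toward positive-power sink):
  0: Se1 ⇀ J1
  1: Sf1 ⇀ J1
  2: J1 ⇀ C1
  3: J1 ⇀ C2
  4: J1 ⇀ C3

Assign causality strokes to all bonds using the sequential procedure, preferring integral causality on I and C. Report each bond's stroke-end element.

β0 →J1
β1 →Sf1
β2 →J1
β3 →J1
β4 →J1

bond 0 stroke at J1  (Se1 fixes effort; stroke away)
bond 1 stroke at Sf1  (Sf1 fixes flow; stroke at Sf1)
bond 2 stroke at J1  (common-f at J1 fixed by 1)
bond 3 stroke at J1  (J1 flow already set via bond 1)
bond 4 stroke at J1  (common-f at J1 fixed by 1)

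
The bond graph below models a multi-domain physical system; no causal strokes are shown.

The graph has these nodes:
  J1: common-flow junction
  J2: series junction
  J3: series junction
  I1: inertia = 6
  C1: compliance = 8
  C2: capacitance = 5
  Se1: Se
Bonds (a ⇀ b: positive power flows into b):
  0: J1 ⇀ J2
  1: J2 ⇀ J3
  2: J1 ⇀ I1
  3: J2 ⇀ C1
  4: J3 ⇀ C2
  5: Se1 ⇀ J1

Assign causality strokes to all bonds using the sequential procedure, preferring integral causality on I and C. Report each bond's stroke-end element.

b5 stroke→J1  (Se1: effort source, stroke at far end)
b2 stroke→I1  (I1: I, integral causality)
b0 stroke→J1  (1-jn J1 has f-setter on 2)
b1 stroke→J2  (1-jn J2 has f-setter on 0)
b3 stroke→J2  (J2: bond 0 brought flow, rest push out)
b4 stroke→J3  (1-jn J3 has f-setter on 1)

bond 0 stroke→J1
bond 1 stroke→J2
bond 2 stroke→I1
bond 3 stroke→J2
bond 4 stroke→J3
bond 5 stroke→J1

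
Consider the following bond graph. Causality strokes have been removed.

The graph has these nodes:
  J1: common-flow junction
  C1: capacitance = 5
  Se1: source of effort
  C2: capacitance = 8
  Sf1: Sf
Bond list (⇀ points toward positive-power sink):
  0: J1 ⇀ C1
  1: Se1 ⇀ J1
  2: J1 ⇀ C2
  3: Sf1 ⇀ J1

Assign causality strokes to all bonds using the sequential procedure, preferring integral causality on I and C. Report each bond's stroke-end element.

#1 stroke→J1  (Se1 fixes effort; stroke away)
#3 stroke→Sf1  (Sf1: flow source, stroke at near end)
#0 stroke→J1  (J1: bond 3 brought flow, rest push out)
#2 stroke→J1  (J1: bond 3 brought flow, rest push out)

b0 |J1
b1 |J1
b2 |J1
b3 |Sf1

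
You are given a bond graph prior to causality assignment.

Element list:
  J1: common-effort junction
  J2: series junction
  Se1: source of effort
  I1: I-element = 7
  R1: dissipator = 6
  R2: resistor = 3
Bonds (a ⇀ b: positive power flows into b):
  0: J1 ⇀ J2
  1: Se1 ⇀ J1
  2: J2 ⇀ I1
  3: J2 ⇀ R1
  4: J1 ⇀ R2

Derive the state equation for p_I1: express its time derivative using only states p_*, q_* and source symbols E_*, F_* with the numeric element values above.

dp_I1/dt = E_Se1 - 6*p_I1/7

b1 →J1  (Se1 fixes effort; stroke away)
b0 →J2  (J1: bond 1 brought effort, rest push out)
b4 →R2  (J1: bond 1 brought effort, rest push out)
b2 →I1  (I1 integral (f out))
b3 →J2  (J2 flow already set via bond 2)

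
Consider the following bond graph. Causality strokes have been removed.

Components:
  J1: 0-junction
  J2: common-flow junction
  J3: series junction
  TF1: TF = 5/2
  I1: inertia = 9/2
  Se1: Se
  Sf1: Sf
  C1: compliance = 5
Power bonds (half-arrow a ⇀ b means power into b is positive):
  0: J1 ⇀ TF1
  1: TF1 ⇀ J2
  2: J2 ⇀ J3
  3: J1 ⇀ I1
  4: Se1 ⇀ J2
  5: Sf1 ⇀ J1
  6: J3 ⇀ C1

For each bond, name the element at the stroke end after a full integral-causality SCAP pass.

b4 |J2  (Se1: effort source, stroke at far end)
b5 |Sf1  (Sf1: flow source, stroke at near end)
b3 |I1  (I1 outputs flow p/I1)
b0 |J1  (J1: last free bond brings effort in)
b1 |TF1  (TF1 one-in-one-out from 0)
b2 |J2  (common-f at J2 fixed by 1)
b6 |J3  (J3: bond 2 brought flow, rest push out)

b0 stroke at J1
b1 stroke at TF1
b2 stroke at J2
b3 stroke at I1
b4 stroke at J2
b5 stroke at Sf1
b6 stroke at J3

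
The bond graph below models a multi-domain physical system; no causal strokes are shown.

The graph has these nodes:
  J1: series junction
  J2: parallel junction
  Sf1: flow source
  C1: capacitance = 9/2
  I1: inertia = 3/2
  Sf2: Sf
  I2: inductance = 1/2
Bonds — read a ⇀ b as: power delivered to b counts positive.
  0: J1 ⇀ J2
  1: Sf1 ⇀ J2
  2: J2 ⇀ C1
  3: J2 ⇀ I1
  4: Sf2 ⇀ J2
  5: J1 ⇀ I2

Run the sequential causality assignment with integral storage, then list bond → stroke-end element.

b1 |Sf1  (Sf1 (Sf) sets flow on bond)
b4 |Sf2  (Sf2 (Sf) sets flow on bond)
b2 |J2  (C1 integral (e out))
b0 |J1  (J2: bond 2 brought effort, rest push out)
b3 |I1  (J2 effort already set via bond 2)
b5 |I2  (J1: last free bond brings flow in)

bond 0 stroke→J1
bond 1 stroke→Sf1
bond 2 stroke→J2
bond 3 stroke→I1
bond 4 stroke→Sf2
bond 5 stroke→I2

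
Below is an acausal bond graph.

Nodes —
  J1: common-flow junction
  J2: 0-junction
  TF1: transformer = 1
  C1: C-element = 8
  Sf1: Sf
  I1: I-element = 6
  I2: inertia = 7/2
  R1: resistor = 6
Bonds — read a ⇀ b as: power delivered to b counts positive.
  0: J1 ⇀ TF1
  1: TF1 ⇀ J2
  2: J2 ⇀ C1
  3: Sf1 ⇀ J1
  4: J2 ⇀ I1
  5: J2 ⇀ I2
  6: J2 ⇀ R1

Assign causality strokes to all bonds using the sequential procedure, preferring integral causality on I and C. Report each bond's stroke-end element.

bond 0 →J1
bond 1 →TF1
bond 2 →J2
bond 3 →Sf1
bond 4 →I1
bond 5 →I2
bond 6 →R1

β3 stroke→Sf1  (Sf1: flow source, stroke at near end)
β0 stroke→J1  (J1: bond 3 brought flow, rest push out)
β1 stroke→TF1  (TF1: transformer flips bond 0)
β2 stroke→J2  (C1 outputs effort q/C1)
β4 stroke→I1  (0-jn J2 has e-setter on 2)
β5 stroke→I2  (J2: bond 2 brought effort, rest push out)
β6 stroke→R1  (J2 effort already set via bond 2)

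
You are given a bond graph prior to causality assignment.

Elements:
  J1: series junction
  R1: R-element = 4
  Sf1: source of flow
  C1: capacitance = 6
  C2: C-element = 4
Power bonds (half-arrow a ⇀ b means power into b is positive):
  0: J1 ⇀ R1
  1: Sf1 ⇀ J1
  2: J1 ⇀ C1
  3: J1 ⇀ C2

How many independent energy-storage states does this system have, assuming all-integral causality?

β1 stroke at Sf1  (Sf1: flow source, stroke at near end)
β0 stroke at J1  (J1: bond 1 brought flow, rest push out)
β2 stroke at J1  (J1 flow already set via bond 1)
β3 stroke at J1  (J1: bond 1 brought flow, rest push out)

2  (C1, C2 all integral)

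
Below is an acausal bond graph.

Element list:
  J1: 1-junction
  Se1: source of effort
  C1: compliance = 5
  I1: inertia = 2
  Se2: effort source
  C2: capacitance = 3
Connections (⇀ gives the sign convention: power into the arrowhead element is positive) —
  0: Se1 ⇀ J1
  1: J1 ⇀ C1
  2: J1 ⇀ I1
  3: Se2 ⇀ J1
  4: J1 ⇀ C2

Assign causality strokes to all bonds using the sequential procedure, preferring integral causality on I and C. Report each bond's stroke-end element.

#0 stroke at J1
#1 stroke at J1
#2 stroke at I1
#3 stroke at J1
#4 stroke at J1

b0 →J1  (Se1: effort source, stroke at far end)
b3 →J1  (Se2 (Se) sets effort on bond)
b1 →J1  (C1: C, integral causality)
b2 →I1  (I1 integral (f out))
b4 →J1  (J1 flow already set via bond 2)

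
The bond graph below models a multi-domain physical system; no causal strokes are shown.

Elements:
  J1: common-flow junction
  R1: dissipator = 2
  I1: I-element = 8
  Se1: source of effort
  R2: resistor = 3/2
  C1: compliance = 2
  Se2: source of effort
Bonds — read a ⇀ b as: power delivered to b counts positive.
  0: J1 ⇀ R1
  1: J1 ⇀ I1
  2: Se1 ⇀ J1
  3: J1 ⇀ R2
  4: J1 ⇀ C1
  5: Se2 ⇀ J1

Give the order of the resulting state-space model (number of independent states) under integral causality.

2  (C1, I1 all integral)

β2 |J1  (Se1: effort source, stroke at far end)
β5 |J1  (Se2 (Se) sets effort on bond)
β1 |I1  (I1 outputs flow p/I1)
β0 |J1  (common-f at J1 fixed by 1)
β3 |J1  (common-f at J1 fixed by 1)
β4 |J1  (1-jn J1 has f-setter on 1)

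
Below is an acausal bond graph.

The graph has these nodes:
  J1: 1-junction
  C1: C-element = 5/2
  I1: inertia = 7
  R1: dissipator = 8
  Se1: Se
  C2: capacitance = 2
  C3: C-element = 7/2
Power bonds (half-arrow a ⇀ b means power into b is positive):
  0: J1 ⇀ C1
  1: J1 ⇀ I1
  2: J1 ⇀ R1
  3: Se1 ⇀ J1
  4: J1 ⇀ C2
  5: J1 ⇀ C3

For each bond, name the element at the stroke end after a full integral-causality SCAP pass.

bond 3 stroke→J1  (source Se1 imposes e)
bond 0 stroke→J1  (prefer integral on C1)
bond 1 stroke→I1  (prefer integral on I1)
bond 2 stroke→J1  (1-jn J1 has f-setter on 1)
bond 4 stroke→J1  (J1 flow already set via bond 1)
bond 5 stroke→J1  (J1: bond 1 brought flow, rest push out)

b0 |J1
b1 |I1
b2 |J1
b3 |J1
b4 |J1
b5 |J1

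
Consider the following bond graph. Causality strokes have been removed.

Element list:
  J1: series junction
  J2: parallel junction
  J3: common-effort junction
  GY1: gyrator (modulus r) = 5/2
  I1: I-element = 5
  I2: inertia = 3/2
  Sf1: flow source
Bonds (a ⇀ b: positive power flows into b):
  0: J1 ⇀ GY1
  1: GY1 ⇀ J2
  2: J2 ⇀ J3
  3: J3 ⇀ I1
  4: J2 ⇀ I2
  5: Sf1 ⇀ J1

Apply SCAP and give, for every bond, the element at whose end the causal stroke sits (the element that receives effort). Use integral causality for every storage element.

#0 stroke at J1
#1 stroke at J2
#2 stroke at J3
#3 stroke at I1
#4 stroke at I2
#5 stroke at Sf1

#5 stroke at Sf1  (Sf1 fixes flow; stroke at Sf1)
#0 stroke at J1  (J1 flow already set via bond 5)
#1 stroke at J2  (GY1 both-in/both-out from 0)
#2 stroke at J3  (J2 effort already set via bond 1)
#4 stroke at I2  (J2: bond 1 brought effort, rest push out)
#3 stroke at I1  (J3 effort already set via bond 2)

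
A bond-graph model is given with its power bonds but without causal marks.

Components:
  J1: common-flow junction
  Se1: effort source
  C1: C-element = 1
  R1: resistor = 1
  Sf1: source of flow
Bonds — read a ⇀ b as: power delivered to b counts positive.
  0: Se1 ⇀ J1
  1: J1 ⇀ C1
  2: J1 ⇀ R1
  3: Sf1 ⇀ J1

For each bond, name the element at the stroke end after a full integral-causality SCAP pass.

#0 |J1
#1 |J1
#2 |J1
#3 |Sf1

bond 0 stroke at J1  (source Se1 imposes e)
bond 3 stroke at Sf1  (Sf1 fixes flow; stroke at Sf1)
bond 1 stroke at J1  (J1 flow already set via bond 3)
bond 2 stroke at J1  (common-f at J1 fixed by 3)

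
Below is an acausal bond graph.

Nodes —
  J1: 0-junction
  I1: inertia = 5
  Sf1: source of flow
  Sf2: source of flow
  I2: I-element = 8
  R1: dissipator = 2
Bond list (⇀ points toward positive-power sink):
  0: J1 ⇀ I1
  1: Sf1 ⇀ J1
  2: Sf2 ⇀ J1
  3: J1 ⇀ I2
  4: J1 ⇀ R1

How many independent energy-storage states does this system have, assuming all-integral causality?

2  (I1, I2 all integral)

b1 →Sf1  (Sf1 (Sf) sets flow on bond)
b2 →Sf2  (Sf2: flow source, stroke at near end)
b0 →I1  (prefer integral on I1)
b3 →I2  (I2 integral (f out))
b4 →J1  (J1 needs exactly one e-in)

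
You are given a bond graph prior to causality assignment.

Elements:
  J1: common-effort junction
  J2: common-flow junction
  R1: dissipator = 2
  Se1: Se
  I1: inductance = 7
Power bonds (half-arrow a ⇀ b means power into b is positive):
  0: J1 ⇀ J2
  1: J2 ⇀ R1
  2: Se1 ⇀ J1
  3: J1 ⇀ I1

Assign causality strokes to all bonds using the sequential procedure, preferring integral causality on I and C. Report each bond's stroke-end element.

β2 →J1  (source Se1 imposes e)
β0 →J2  (0-jn J1 has e-setter on 2)
β3 →I1  (common-e at J1 fixed by 2)
β1 →R1  (J2 needs exactly one f-in)

bond 0 |J2
bond 1 |R1
bond 2 |J1
bond 3 |I1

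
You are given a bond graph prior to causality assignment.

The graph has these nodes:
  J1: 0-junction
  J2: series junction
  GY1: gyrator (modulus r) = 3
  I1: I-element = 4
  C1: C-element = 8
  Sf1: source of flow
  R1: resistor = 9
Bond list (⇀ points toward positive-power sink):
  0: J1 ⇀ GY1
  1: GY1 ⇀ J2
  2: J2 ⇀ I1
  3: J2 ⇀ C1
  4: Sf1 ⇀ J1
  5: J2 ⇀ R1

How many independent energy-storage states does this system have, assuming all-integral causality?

bond 4 |Sf1  (Sf1 fixes flow; stroke at Sf1)
bond 0 |J1  (closing 0-jn rule on J1)
bond 1 |J2  (GY GY1: same side as bond 0)
bond 2 |I1  (I1: I, integral causality)
bond 3 |J2  (J2 flow already set via bond 2)
bond 5 |J2  (J2 flow already set via bond 2)

2  (C1, I1 all integral)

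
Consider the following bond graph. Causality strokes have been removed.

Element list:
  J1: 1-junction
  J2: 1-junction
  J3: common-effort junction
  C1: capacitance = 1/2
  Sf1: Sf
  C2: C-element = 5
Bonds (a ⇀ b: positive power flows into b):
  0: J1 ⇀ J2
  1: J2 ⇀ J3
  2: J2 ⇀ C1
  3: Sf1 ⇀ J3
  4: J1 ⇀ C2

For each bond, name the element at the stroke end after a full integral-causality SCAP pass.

bond 3 stroke→Sf1  (Sf1 (Sf) sets flow on bond)
bond 1 stroke→J3  (only one effort-in slot at J3)
bond 0 stroke→J2  (common-f at J2 fixed by 1)
bond 2 stroke→J2  (common-f at J2 fixed by 1)
bond 4 stroke→J1  (J1 flow already set via bond 0)

#0 stroke→J2
#1 stroke→J3
#2 stroke→J2
#3 stroke→Sf1
#4 stroke→J1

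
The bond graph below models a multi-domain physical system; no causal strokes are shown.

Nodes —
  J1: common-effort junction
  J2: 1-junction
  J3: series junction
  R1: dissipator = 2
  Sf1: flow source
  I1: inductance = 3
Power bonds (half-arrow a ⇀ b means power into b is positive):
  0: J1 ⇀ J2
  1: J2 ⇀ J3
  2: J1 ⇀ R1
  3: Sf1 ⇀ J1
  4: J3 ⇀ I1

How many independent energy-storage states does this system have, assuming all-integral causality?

#3 stroke at Sf1  (Sf1: flow source, stroke at near end)
#4 stroke at I1  (prefer integral on I1)
#1 stroke at J3  (J3 flow already set via bond 4)
#0 stroke at J2  (1-jn J2 has f-setter on 1)
#2 stroke at J1  (closing 0-jn rule on J1)

1  (I1 all integral)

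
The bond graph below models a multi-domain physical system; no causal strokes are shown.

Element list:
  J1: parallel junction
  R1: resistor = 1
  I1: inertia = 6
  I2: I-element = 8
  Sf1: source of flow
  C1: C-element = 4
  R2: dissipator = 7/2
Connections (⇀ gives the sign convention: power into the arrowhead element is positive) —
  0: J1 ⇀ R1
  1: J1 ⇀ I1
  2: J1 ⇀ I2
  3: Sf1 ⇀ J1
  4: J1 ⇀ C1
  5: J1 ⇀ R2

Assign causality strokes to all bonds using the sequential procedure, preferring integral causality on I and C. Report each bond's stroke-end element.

bond 3 |Sf1  (Sf1 (Sf) sets flow on bond)
bond 1 |I1  (I1 outputs flow p/I1)
bond 2 |I2  (I2 outputs flow p/I2)
bond 4 |J1  (C1 integral (e out))
bond 0 |R1  (J1: bond 4 brought effort, rest push out)
bond 5 |R2  (J1 effort already set via bond 4)

b0 →R1
b1 →I1
b2 →I2
b3 →Sf1
b4 →J1
b5 →R2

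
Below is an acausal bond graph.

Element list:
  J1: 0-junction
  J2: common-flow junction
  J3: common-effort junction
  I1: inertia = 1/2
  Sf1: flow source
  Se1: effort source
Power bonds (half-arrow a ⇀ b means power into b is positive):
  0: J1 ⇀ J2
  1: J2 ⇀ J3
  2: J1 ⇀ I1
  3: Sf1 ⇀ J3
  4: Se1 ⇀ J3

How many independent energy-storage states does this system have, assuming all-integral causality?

1  (I1 all integral)

bond 3 →Sf1  (Sf1 (Sf) sets flow on bond)
bond 4 →J3  (Se1: effort source, stroke at far end)
bond 1 →J2  (J3 effort already set via bond 4)
bond 0 →J1  (J2 needs exactly one f-in)
bond 2 →I1  (J1 effort already set via bond 0)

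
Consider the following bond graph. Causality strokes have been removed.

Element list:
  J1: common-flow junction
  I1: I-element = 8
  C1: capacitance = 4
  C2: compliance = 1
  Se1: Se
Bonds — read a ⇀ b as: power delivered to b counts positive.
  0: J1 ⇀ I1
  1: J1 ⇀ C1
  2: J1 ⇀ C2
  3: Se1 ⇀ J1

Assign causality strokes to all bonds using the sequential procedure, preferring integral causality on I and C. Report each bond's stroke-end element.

b3 stroke→J1  (Se1 (Se) sets effort on bond)
b0 stroke→I1  (I1 integral (f out))
b1 stroke→J1  (J1: bond 0 brought flow, rest push out)
b2 stroke→J1  (J1: bond 0 brought flow, rest push out)

bond 0 stroke at I1
bond 1 stroke at J1
bond 2 stroke at J1
bond 3 stroke at J1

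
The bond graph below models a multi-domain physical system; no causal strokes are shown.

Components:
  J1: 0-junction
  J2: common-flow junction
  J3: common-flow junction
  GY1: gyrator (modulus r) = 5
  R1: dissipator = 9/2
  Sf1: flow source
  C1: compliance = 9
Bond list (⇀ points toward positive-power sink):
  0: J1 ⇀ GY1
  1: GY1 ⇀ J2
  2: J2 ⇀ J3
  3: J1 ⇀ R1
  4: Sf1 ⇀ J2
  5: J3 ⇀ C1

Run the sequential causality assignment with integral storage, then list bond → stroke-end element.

bond 4 stroke at Sf1  (Sf1: flow source, stroke at near end)
bond 1 stroke at J2  (common-f at J2 fixed by 4)
bond 2 stroke at J2  (J2 flow already set via bond 4)
bond 5 stroke at J3  (common-f at J3 fixed by 2)
bond 0 stroke at J1  (GY GY1: same side as bond 1)
bond 3 stroke at R1  (J1: bond 0 brought effort, rest push out)

β0 stroke at J1
β1 stroke at J2
β2 stroke at J2
β3 stroke at R1
β4 stroke at Sf1
β5 stroke at J3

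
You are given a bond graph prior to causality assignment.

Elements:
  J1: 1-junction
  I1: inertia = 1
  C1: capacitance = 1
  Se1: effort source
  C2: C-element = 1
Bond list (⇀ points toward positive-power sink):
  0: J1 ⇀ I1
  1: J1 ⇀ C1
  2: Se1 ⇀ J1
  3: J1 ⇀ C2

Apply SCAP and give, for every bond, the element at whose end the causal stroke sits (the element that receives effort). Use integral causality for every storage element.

#2 →J1  (Se1 (Se) sets effort on bond)
#0 →I1  (I1 integral (f out))
#1 →J1  (J1 flow already set via bond 0)
#3 →J1  (common-f at J1 fixed by 0)

b0 stroke→I1
b1 stroke→J1
b2 stroke→J1
b3 stroke→J1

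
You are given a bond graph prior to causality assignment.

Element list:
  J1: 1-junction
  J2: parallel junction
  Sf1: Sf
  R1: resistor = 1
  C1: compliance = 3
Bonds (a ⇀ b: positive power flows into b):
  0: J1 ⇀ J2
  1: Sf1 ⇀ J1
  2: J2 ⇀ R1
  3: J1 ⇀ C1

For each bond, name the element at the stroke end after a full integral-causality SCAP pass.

bond 0 stroke→J1
bond 1 stroke→Sf1
bond 2 stroke→J2
bond 3 stroke→J1

bond 1 stroke→Sf1  (Sf1: flow source, stroke at near end)
bond 0 stroke→J1  (1-jn J1 has f-setter on 1)
bond 3 stroke→J1  (J1: bond 1 brought flow, rest push out)
bond 2 stroke→J2  (closing 0-jn rule on J2)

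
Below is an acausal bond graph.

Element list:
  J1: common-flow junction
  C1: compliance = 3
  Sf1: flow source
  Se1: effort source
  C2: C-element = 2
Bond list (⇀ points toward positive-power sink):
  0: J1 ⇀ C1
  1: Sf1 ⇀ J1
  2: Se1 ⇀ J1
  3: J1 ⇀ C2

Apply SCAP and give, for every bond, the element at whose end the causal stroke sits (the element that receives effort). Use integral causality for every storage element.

#0 →J1
#1 →Sf1
#2 →J1
#3 →J1

b1 stroke→Sf1  (source Sf1 imposes f)
b2 stroke→J1  (Se1 fixes effort; stroke away)
b0 stroke→J1  (J1 flow already set via bond 1)
b3 stroke→J1  (J1 flow already set via bond 1)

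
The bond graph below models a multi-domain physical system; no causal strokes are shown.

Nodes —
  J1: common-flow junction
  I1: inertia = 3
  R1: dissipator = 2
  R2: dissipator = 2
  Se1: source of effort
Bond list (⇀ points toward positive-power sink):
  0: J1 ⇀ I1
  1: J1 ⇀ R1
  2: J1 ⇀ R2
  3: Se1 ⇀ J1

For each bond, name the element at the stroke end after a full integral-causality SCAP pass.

bond 0 stroke→I1
bond 1 stroke→J1
bond 2 stroke→J1
bond 3 stroke→J1

bond 3 →J1  (Se1 (Se) sets effort on bond)
bond 0 →I1  (I1: I, integral causality)
bond 1 →J1  (1-jn J1 has f-setter on 0)
bond 2 →J1  (J1: bond 0 brought flow, rest push out)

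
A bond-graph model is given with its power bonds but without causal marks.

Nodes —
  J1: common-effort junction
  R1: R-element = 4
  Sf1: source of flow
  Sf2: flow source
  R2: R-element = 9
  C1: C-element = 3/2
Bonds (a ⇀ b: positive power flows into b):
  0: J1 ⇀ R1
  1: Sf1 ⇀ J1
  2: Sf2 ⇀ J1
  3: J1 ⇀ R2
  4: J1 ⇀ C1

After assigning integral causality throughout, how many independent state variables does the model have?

1  (C1 all integral)

#1 →Sf1  (source Sf1 imposes f)
#2 →Sf2  (source Sf2 imposes f)
#4 →J1  (C1: C, integral causality)
#0 →R1  (0-jn J1 has e-setter on 4)
#3 →R2  (0-jn J1 has e-setter on 4)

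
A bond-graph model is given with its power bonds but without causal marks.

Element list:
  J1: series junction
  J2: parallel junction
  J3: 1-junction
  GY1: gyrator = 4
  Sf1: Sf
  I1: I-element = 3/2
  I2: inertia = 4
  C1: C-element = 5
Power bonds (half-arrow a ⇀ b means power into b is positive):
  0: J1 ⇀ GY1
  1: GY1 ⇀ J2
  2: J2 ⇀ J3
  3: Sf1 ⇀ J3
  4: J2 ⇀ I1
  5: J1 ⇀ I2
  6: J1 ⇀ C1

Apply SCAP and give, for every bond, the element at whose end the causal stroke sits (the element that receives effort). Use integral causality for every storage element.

#3 →Sf1  (Sf1 fixes flow; stroke at Sf1)
#2 →J3  (J3: bond 3 brought flow, rest push out)
#4 →I1  (I1 outputs flow p/I1)
#1 →J2  (only one effort-in slot at J2)
#0 →J1  (GY GY1: same side as bond 1)
#5 →I2  (I2: I, integral causality)
#6 →J1  (J1: bond 5 brought flow, rest push out)

β0 stroke at J1
β1 stroke at J2
β2 stroke at J3
β3 stroke at Sf1
β4 stroke at I1
β5 stroke at I2
β6 stroke at J1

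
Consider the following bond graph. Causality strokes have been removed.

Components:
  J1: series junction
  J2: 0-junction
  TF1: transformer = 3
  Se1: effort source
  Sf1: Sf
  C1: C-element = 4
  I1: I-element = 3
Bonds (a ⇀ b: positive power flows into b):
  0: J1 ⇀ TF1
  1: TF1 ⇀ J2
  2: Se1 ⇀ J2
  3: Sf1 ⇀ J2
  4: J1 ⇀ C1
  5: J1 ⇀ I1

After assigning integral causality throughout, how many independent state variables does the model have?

#2 |J2  (Se1 fixes effort; stroke away)
#3 |Sf1  (Sf1 (Sf) sets flow on bond)
#1 |TF1  (0-jn J2 has e-setter on 2)
#0 |J1  (TF1 one-in-one-out from 1)
#4 |J1  (C1 outputs effort q/C1)
#5 |I1  (closing 1-jn rule on J1)

2  (C1, I1 all integral)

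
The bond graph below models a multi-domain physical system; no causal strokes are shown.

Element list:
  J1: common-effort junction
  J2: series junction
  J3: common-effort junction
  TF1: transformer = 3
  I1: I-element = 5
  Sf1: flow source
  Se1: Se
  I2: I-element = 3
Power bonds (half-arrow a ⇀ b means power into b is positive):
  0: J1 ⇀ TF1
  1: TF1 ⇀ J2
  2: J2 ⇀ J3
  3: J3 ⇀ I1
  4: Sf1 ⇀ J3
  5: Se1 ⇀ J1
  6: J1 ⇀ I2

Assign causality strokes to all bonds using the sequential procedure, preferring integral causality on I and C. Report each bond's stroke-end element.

#0 stroke at TF1
#1 stroke at J2
#2 stroke at J3
#3 stroke at I1
#4 stroke at Sf1
#5 stroke at J1
#6 stroke at I2

#4 |Sf1  (Sf1 fixes flow; stroke at Sf1)
#5 |J1  (source Se1 imposes e)
#0 |TF1  (J1: bond 5 brought effort, rest push out)
#6 |I2  (J1 effort already set via bond 5)
#1 |J2  (through TF1, causality passes straight; one stroke at TF1)
#2 |J3  (only one flow-in slot at J2)
#3 |I1  (common-e at J3 fixed by 2)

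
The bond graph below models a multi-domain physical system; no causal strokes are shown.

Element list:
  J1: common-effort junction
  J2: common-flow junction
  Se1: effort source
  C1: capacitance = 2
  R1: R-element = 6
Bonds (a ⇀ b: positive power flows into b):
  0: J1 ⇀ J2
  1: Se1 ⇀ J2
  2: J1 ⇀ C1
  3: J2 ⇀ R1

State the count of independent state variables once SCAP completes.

1  (C1 all integral)

bond 1 |J2  (Se1 (Se) sets effort on bond)
bond 2 |J1  (prefer integral on C1)
bond 0 |J2  (0-jn J1 has e-setter on 2)
bond 3 |R1  (J2: last free bond brings flow in)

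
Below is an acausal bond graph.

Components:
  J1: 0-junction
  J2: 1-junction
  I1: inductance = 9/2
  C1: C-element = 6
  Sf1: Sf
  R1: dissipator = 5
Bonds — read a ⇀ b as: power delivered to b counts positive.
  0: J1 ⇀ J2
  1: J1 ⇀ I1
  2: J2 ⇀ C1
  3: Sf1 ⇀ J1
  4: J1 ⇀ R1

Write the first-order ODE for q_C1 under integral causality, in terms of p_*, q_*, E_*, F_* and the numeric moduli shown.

#3 →Sf1  (Sf1 fixes flow; stroke at Sf1)
#1 →I1  (I1 integral (f out))
#2 →J2  (C1: C, integral causality)
#0 →J1  (J2 needs exactly one f-in)
#4 →R1  (0-jn J1 has e-setter on 0)

dq_C1/dt = F_Sf1 - 2*p_I1/9 - q_C1/30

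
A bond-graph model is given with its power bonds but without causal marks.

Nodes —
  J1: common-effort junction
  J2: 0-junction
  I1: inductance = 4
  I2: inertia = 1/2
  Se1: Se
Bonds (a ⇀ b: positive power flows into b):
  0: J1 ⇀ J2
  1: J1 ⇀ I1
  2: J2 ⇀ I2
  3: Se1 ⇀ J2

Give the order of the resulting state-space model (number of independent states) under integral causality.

b3 →J2  (source Se1 imposes e)
b0 →J1  (J2 effort already set via bond 3)
b2 →I2  (J2 effort already set via bond 3)
b1 →I1  (0-jn J1 has e-setter on 0)

2  (I1, I2 all integral)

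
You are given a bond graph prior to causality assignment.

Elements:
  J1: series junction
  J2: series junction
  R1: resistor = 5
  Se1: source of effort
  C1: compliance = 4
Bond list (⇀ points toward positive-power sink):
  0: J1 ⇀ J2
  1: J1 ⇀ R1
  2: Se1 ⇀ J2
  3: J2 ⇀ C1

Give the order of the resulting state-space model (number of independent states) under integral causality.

1  (C1 all integral)

#2 stroke at J2  (source Se1 imposes e)
#3 stroke at J2  (C1 integral (e out))
#0 stroke at J1  (only one flow-in slot at J2)
#1 stroke at R1  (J1: last free bond brings flow in)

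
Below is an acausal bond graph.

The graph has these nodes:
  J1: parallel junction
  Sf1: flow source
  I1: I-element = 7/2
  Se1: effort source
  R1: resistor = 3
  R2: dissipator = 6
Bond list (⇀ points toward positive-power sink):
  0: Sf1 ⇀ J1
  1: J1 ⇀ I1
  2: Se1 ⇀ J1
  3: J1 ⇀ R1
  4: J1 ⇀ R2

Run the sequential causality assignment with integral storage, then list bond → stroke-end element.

β0 stroke→Sf1  (Sf1: flow source, stroke at near end)
β2 stroke→J1  (Se1 (Se) sets effort on bond)
β1 stroke→I1  (common-e at J1 fixed by 2)
β3 stroke→R1  (J1 effort already set via bond 2)
β4 stroke→R2  (0-jn J1 has e-setter on 2)

b0 stroke→Sf1
b1 stroke→I1
b2 stroke→J1
b3 stroke→R1
b4 stroke→R2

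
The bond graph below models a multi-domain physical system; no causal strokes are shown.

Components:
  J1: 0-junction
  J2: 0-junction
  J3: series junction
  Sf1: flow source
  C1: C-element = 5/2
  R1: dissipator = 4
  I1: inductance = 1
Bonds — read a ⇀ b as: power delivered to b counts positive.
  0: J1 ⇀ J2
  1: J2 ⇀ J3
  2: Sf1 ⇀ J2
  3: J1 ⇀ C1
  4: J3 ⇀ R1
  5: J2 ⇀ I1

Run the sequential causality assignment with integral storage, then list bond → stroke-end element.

b0 →J2
b1 →J3
b2 →Sf1
b3 →J1
b4 →R1
b5 →I1

#2 |Sf1  (source Sf1 imposes f)
#3 |J1  (prefer integral on C1)
#0 |J2  (0-jn J1 has e-setter on 3)
#1 |J3  (J2: bond 0 brought effort, rest push out)
#5 |I1  (common-e at J2 fixed by 0)
#4 |R1  (closing 1-jn rule on J3)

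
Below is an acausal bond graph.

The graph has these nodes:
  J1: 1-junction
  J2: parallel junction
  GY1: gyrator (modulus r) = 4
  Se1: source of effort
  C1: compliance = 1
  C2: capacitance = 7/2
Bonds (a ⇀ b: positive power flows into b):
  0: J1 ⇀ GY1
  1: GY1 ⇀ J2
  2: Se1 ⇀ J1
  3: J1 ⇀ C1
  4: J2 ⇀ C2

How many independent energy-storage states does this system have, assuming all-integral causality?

β2 stroke at J1  (Se1 (Se) sets effort on bond)
β3 stroke at J1  (C1: C, integral causality)
β0 stroke at GY1  (closing 1-jn rule on J1)
β1 stroke at GY1  (GY GY1: same side as bond 0)
β4 stroke at J2  (only one effort-in slot at J2)

2  (C1, C2 all integral)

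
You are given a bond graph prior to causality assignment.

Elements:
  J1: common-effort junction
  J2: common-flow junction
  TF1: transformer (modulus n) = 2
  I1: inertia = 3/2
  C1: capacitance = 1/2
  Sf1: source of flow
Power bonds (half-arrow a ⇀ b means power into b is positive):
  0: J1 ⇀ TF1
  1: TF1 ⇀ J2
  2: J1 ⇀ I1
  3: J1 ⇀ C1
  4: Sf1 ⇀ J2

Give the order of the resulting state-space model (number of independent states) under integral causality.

2  (C1, I1 all integral)

bond 4 stroke at Sf1  (source Sf1 imposes f)
bond 1 stroke at J2  (common-f at J2 fixed by 4)
bond 0 stroke at TF1  (TF TF1: opposite of bond 1)
bond 2 stroke at I1  (prefer integral on I1)
bond 3 stroke at J1  (J1 needs exactly one e-in)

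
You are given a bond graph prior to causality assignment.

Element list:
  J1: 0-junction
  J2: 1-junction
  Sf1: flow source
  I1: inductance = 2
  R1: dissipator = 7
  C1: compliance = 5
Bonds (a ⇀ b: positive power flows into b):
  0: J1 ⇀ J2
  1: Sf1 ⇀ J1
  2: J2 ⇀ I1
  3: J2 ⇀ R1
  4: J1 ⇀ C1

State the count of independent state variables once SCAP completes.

β1 stroke→Sf1  (Sf1: flow source, stroke at near end)
β2 stroke→I1  (I1 integral (f out))
β0 stroke→J2  (1-jn J2 has f-setter on 2)
β3 stroke→J2  (common-f at J2 fixed by 2)
β4 stroke→J1  (only one effort-in slot at J1)

2  (C1, I1 all integral)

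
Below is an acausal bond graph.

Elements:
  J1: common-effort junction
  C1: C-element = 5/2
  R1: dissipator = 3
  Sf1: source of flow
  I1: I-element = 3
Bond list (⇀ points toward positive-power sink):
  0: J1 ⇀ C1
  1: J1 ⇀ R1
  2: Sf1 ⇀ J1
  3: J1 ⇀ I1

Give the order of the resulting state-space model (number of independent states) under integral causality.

#2 →Sf1  (Sf1 fixes flow; stroke at Sf1)
#0 →J1  (C1: C, integral causality)
#1 →R1  (common-e at J1 fixed by 0)
#3 →I1  (0-jn J1 has e-setter on 0)

2  (C1, I1 all integral)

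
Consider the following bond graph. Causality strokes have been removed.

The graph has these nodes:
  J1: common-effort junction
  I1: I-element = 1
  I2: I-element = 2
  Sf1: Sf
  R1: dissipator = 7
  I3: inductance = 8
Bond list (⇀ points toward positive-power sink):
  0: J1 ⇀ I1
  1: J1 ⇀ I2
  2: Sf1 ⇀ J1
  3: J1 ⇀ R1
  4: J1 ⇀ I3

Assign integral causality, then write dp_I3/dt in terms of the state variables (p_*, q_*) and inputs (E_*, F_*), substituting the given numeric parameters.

dp_I3/dt = 7*F_Sf1 - 7*p_I1 - 7*p_I2/2 - 7*p_I3/8

b2 stroke at Sf1  (Sf1: flow source, stroke at near end)
b0 stroke at I1  (prefer integral on I1)
b1 stroke at I2  (I2 integral (f out))
b4 stroke at I3  (I3 outputs flow p/I3)
b3 stroke at J1  (J1 needs exactly one e-in)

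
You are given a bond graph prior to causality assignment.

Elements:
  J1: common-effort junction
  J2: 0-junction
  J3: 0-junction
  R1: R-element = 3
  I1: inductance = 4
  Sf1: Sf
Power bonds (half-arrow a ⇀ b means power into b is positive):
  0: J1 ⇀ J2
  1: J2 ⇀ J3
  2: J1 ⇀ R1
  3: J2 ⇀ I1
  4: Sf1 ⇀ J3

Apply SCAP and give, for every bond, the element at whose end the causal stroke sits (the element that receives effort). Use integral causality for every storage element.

#0 stroke→J2
#1 stroke→J3
#2 stroke→J1
#3 stroke→I1
#4 stroke→Sf1

b4 →Sf1  (source Sf1 imposes f)
b1 →J3  (closing 0-jn rule on J3)
b3 →I1  (I1 integral (f out))
b0 →J2  (only one effort-in slot at J2)
b2 →J1  (J1 needs exactly one e-in)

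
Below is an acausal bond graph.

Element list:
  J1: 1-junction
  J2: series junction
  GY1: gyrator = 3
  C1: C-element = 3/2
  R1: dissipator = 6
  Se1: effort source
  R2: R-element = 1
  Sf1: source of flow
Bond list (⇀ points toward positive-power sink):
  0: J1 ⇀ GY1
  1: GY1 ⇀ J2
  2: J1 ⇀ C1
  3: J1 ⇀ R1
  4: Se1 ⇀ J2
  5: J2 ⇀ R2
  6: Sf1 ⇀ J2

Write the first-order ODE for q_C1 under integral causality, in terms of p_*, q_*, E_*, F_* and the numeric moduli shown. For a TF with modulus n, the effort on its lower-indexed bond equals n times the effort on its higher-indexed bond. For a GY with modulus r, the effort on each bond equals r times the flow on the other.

dq_C1/dt = -F_Sf1/2 - q_C1/9

β4 stroke→J2  (Se1 fixes effort; stroke away)
β6 stroke→Sf1  (source Sf1 imposes f)
β1 stroke→J2  (common-f at J2 fixed by 6)
β5 stroke→J2  (J2 flow already set via bond 6)
β0 stroke→J1  (GY1: gyrator matches bond 1)
β2 stroke→J1  (C1 outputs effort q/C1)
β3 stroke→R1  (only one flow-in slot at J1)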